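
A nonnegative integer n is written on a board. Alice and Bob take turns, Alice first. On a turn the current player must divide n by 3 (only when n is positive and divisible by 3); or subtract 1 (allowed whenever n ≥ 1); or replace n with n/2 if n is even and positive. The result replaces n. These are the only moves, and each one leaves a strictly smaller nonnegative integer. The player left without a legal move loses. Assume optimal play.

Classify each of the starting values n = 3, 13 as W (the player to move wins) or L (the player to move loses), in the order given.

3: W, 13: L

Build the W/L table. Terminal = L. A non-terminal position is W if it has a move to some L; otherwise it is L.
n=0: no move → L
n=1: reaches L-position 0 → W
n=2: only reaches 1(W), which is W → L
n=3: reaches L-position 2 → W
n=4: reaches L-position 2 → W
n=5: only reaches 4(W), which is W → L
n=6: reaches L-position 2 → W
n=7: only reaches 6(W), which is W → L
n=8: reaches L-position 7 → W
n=9: only reaches 3(W), 8(W), all W → L
n=10: reaches L-position 5 → W
n=11: only reaches 10(W), which is W → L
n=12: reaches L-position 11 → W
n=13: only reaches 12(W), which is W → L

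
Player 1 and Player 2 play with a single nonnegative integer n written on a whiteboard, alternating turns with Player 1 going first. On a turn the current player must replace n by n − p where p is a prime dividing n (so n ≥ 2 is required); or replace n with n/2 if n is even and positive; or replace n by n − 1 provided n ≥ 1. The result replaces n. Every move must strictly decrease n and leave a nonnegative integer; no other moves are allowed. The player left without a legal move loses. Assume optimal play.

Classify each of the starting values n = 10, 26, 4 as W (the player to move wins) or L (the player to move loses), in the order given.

Label each position W (a win for the player to move) or L (a loss). A position with no legal move is L; any other position is W exactly when some move reaches an L, and L when every move reaches a W.
n=0: no move → L
n=1: reaches L-position 0 → W
n=2: reaches L-position 0 → W
n=3: reaches L-position 0 → W
n=4: only reaches 2(W), 3(W), all W → L
n=5: reaches L-position 0 → W
n=6: reaches L-position 4 → W
n=7: reaches L-position 0 → W
n=8: reaches L-position 4 → W
n=9: only reaches 6(W), 8(W), all W → L
n=10: reaches L-position 9 → W
n=11: reaches L-position 0 → W
n=12: reaches L-position 9 → W
n=13: reaches L-position 0 → W
n=14: only reaches 7(W), 12(W), 13(W), all W → L
n=15: reaches L-position 14 → W
n=16: reaches L-position 14 → W
n=17: reaches L-position 0 → W
n=18: reaches L-position 9 → W
n=19: reaches L-position 0 → W
n=20: only reaches 10(W), 15(W), 18(W), 19(W), all W → L
n=21: reaches L-position 14 → W
n=22: reaches L-position 20 → W
n=23: reaches L-position 0 → W
n=24: only reaches 12(W), 21(W), 22(W), 23(W), all W → L
n=25: reaches L-position 20 → W
n=26: reaches L-position 24 → W

10: W, 26: W, 4: L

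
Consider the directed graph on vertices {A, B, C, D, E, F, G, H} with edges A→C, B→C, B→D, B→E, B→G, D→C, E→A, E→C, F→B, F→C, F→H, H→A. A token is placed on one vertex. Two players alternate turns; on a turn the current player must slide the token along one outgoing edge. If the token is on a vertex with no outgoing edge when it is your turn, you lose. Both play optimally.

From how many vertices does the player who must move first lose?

Positions with no move are L. A position that does have a move is losing for the player to move precisely when every available move leads to a winning position for the opponent. Fill in the labels:
Every edge goes from a vertex to one that appears earlier in the order C, G, A, E, D, B, H, F, so processing vertices in that order labels each vertex after all of its successors.
C: no outgoing edge → L
G: no outgoing edge → L
A: W (go to C, an L position)
E: W (go to C, an L position)
D: W (go to C, an L position)
B: W (go to G, an L position)
H: L (sole option A(W) is W)
F: W (go to H, an L position)
The L vertices are C, G, H; that is 3 in all.

3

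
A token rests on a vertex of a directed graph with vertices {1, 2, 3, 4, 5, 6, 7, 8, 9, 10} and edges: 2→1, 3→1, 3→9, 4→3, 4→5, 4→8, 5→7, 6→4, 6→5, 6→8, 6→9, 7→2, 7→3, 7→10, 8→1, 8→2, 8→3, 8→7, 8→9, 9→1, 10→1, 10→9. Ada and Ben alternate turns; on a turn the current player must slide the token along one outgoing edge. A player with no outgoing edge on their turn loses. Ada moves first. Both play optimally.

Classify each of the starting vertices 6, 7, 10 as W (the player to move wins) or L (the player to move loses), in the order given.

Work bottom-up. With no move the player to move loses. Otherwise the position is W if at least one move leads to an L position for the opponent, and L if every move leads to a W.
Every edge goes from a vertex to one that appears earlier in the order 1, 9, 3, 10, 2, 7, 8, 5, 4, 6, so processing vertices in that order labels each vertex after all of its successors.
1: no outgoing edge → L
9: W (go to 1, an L position)
3: W (go to 1, an L position)
10: W (go to 1, an L position)
2: W (go to 1, an L position)
7: L (options 2(W), 10(W), 3(W) are all W)
8: W (go to 7, an L position)
5: W (go to 7, an L position)
4: L (options 5(W), 8(W), 3(W) are all W)
6: W (go to 4, an L position)

6: W, 7: L, 10: W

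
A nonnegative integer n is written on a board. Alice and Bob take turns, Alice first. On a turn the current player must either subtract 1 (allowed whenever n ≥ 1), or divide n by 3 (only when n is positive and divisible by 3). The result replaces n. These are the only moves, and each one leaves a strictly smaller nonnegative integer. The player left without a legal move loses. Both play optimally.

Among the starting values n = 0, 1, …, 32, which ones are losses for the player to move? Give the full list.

Use the standard recursion: the mover loses at a terminal position; elsewhere, the mover wins exactly when some move hands the opponent an L position.
n=0: no move → L
n=1: →0(L), so W
n=2: →1(W) only, which is W, so L
n=3: →2(L), so W
n=4: →3(W) only, which is W, so L
n=5: →4(L), so W
n=6: →2(L), so W
n=7: →6(W) only, which is W, so L
n=8: →7(L), so W
n=9: →3(W), 8(W) — all W, so L
n=10: →9(L), so W
n=11: →10(W) only, which is W, so L
n=12: →4(L), so W
n=13: →12(W) only, which is W, so L
n=14: →13(L), so W
n=15: →5(W), 14(W) — all W, so L
n=16: →15(L), so W
n=17: →16(W) only, which is W, so L
n=18: →17(L), so W
n=19: →18(W) only, which is W, so L
n=20: →19(L), so W
n=21: →7(L), so W
n=22: →21(W) only, which is W, so L
n=23: →22(L), so W
n=24: →8(W), 23(W) — all W, so L
n=25: →24(L), so W
n=26: →25(W) only, which is W, so L
n=27: →9(L), so W
n=28: →27(W) only, which is W, so L
n=29: →28(L), so W
n=30: →10(W), 29(W) — all W, so L
n=31: →30(L), so W
n=32: →31(W) only, which is W, so L
The losing starting values of n are exactly the entries labelled L in this table (16 of them).

0, 2, 4, 7, 9, 11, 13, 15, 17, 19, 22, 24, 26, 28, 30, 32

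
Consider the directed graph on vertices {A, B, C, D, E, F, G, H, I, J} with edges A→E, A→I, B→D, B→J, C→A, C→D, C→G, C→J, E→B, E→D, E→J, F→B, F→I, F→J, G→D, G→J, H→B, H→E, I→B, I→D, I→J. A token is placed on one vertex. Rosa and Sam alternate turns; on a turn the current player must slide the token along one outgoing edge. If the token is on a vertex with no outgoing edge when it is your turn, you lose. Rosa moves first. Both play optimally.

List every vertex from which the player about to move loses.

A, D, H, J

Positions with no move are L. A position that does have a move is losing for the player to move precisely when every available move leads to a winning position for the opponent. Fill in the labels:
Every edge goes from a vertex to one that appears earlier in the order D, J, B, E, G, I, A, H, F, C, so processing vertices in that order labels each vertex after all of its successors.
D: no outgoing edge → L
J: no outgoing edge → L
B: reaches L-position J → W
E: reaches L-position J → W
G: reaches L-position J → W
I: reaches L-position J → W
A: only reaches I(W), E(W), all W → L
H: only reaches E(W), B(W), all W → L
F: reaches L-position J → W
C: reaches L-position A → W
Reading off the rows marked L gives the requested list; there are 4 such vertices.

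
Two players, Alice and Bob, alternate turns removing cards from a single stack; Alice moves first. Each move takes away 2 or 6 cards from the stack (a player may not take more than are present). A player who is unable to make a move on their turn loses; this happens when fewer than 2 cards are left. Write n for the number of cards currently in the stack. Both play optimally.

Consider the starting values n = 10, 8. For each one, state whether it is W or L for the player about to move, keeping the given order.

10: W, 8: L

Use the standard recursion: the mover loses at a terminal position; elsewhere, the mover wins exactly when some move hands the opponent an L position.
n=0: no move → L
n=1: no move → L
n=2: →0(L), so W
n=3: →1(L), so W
n=4: →2(W) only, which is W, so L
n=5: →3(W) only, which is W, so L
n=6: →4(L), so W
n=7: →5(L), so W
n=8: →6(W), 2(W) — all W, so L
n=9: →7(W), 3(W) — all W, so L
n=10: →8(L), so W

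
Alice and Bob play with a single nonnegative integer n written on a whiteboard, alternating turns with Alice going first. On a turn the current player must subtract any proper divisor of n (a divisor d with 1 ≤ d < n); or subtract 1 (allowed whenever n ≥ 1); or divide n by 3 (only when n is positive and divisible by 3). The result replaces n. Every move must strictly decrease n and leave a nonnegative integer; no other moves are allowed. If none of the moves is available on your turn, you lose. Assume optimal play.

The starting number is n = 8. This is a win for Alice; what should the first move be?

Move to 7.

Build the W/L table. Terminal = L. A non-terminal position is W if it has a move to some L; otherwise it is L.
n=0: no move → L
n=1: can move to 0, which is L ⇒ W
n=2: the only move is to 1(W), a W ⇒ L
n=3: can move to 2, which is L ⇒ W
n=4: can move to 2, which is L ⇒ W
n=5: the only move is to 4(W), a W ⇒ L
n=6: can move to 2, which is L ⇒ W
n=7: the only move is to 6(W), a W ⇒ L
n=8: can move to 7, which is L ⇒ W
From 8, the L positions reachable in one move are: 7.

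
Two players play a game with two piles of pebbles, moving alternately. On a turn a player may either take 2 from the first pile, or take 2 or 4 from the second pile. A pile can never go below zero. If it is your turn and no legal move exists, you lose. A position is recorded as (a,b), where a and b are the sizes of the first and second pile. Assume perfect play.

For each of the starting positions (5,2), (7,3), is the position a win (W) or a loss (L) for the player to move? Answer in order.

Work bottom-up. With no move the player to move loses. Otherwise the position is W if at least one move leads to an L position for the opponent, and L if every move leads to a W.
No move ever increases a pile, so every position that can arise here has a ≤ 7 and b ≤ 3; it is enough to label the cells with 0 ≤ a ≤ 7 and 0 ≤ b ≤ 3.
Every move lowers a or b (never raises either), so fill the grid row by row in increasing a, and left to right within a row: each cell's successors are then already labelled.
      b=0  b=1  b=2  b=3
a=0:    L    L    W    W
a=1:    L    L    W    W
a=2:    W    W    L    L
a=3:    W    W    L    L
a=4:    L    L    W    W
a=5:    L    L    W    W
a=6:    W    W    L    L
a=7:    W    W    L    L
Cells with no legal move (terminal, hence L): (0,0), (0,1), (1,0), (1,1).
The remaining L cells, each justified by listing all of its moves:
(2,2): →(0,2)(W), (2,0)(W) — all W, so L
(2,3): →(0,3)(W), (2,1)(W) — all W, so L
(3,2): →(1,2)(W), (3,0)(W) — all W, so L
(3,3): →(1,3)(W), (3,1)(W) — all W, so L
(4,0): →(2,0)(W) only, which is W, so L
(4,1): →(2,1)(W) only, which is W, so L
(5,0): →(3,0)(W) only, which is W, so L
(5,1): →(3,1)(W) only, which is W, so L
(6,2): →(4,2)(W), (6,0)(W) — all W, so L
(6,3): →(4,3)(W), (6,1)(W) — all W, so L
(7,2): →(5,2)(W), (7,0)(W) — all W, so L
(7,3): →(5,3)(W), (7,1)(W) — all W, so L
Every other cell has at least one move into one of the L cells above, so it is W.
(5,2): the move to (3,2) reaches an L cell, so W
(7,3): one of the L cells justified above, so L

(5,2): W, (7,3): L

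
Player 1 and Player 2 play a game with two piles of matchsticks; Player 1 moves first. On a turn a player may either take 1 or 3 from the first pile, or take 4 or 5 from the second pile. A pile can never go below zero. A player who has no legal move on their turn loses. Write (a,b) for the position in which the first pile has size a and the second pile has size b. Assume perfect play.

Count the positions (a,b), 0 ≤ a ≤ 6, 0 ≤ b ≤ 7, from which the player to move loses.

Classify positions by backward induction: terminal positions (no move available) are L. From any other position, the mover wins iff some move reaches an L.
Every move lowers a or b (never raises either), so fill the grid row by row in increasing a, and left to right within a row: each cell's successors are then already labelled.
      b=0  b=1  b=2  b=3  b=4  b=5  b=6  b=7
a=0:    L    L    L    L    W    W    W    W
a=1:    W    W    W    W    L    L    L    L
a=2:    L    L    L    L    W    W    W    W
a=3:    W    W    W    W    L    L    L    L
a=4:    L    L    L    L    W    W    W    W
a=5:    W    W    W    W    L    L    L    L
a=6:    L    L    L    L    W    W    W    W
Cells with no legal move (terminal, hence L): (0,0), (0,1), (0,2), (0,3).
The remaining L cells, each justified by listing all of its moves:
(1,4): →(0,4)(W), (1,0)(W) — all W, so L
(1,5): →(0,5)(W), (1,1)(W), (1,0)(W) — all W, so L
(1,6): →(0,6)(W), (1,2)(W), (1,1)(W) — all W, so L
(1,7): →(0,7)(W), (1,3)(W), (1,2)(W) — all W, so L
(2,0): →(1,0)(W) only, which is W, so L
(2,1): →(1,1)(W) only, which is W, so L
(2,2): →(1,2)(W) only, which is W, so L
(2,3): →(1,3)(W) only, which is W, so L
(3,4): →(2,4)(W), (0,4)(W), (3,0)(W) — all W, so L
(3,5): →(2,5)(W), (0,5)(W), (3,1)(W), (3,0)(W) — all W, so L
(3,6): →(2,6)(W), (0,6)(W), (3,2)(W), (3,1)(W) — all W, so L
(3,7): →(2,7)(W), (0,7)(W), (3,3)(W), (3,2)(W) — all W, so L
(4,0): →(3,0)(W), (1,0)(W) — all W, so L
(4,1): →(3,1)(W), (1,1)(W) — all W, so L
(4,2): →(3,2)(W), (1,2)(W) — all W, so L
(4,3): →(3,3)(W), (1,3)(W) — all W, so L
(5,4): →(4,4)(W), (2,4)(W), (5,0)(W) — all W, so L
(5,5): →(4,5)(W), (2,5)(W), (5,1)(W), (5,0)(W) — all W, so L
(5,6): →(4,6)(W), (2,6)(W), (5,2)(W), (5,1)(W) — all W, so L
(5,7): →(4,7)(W), (2,7)(W), (5,3)(W), (5,2)(W) — all W, so L
(6,0): →(5,0)(W), (3,0)(W) — all W, so L
(6,1): →(5,1)(W), (3,1)(W) — all W, so L
(6,2): →(5,2)(W), (3,2)(W) — all W, so L
(6,3): →(5,3)(W), (3,3)(W) — all W, so L
Every other cell has at least one move into one of the L cells above, so it is W.
L cells per row: a=0: 4, a=1: 4, a=2: 4, a=3: 4, a=4: 4, a=5: 4, a=6: 4; total 28.

28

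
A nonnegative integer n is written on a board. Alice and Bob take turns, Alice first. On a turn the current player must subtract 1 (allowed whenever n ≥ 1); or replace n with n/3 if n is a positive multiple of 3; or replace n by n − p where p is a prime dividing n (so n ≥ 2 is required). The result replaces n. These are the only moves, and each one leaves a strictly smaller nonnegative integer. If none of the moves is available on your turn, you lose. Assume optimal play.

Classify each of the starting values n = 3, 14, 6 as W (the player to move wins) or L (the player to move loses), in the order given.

Use the standard recursion: the mover loses at a terminal position; elsewhere, the mover wins exactly when some move hands the opponent an L position.
n=0: no move → L
n=1: reaches L-position 0 → W
n=2: reaches L-position 0 → W
n=3: reaches L-position 0 → W
n=4: only reaches 2(W), 3(W), all W → L
n=5: reaches L-position 0 → W
n=6: reaches L-position 4 → W
n=7: reaches L-position 0 → W
n=8: only reaches 6(W), 7(W), all W → L
n=9: reaches L-position 8 → W
n=10: reaches L-position 8 → W
n=11: reaches L-position 0 → W
n=12: reaches L-position 4 → W
n=13: reaches L-position 0 → W
n=14: only reaches 7(W), 12(W), 13(W), all W → L

3: W, 14: L, 6: W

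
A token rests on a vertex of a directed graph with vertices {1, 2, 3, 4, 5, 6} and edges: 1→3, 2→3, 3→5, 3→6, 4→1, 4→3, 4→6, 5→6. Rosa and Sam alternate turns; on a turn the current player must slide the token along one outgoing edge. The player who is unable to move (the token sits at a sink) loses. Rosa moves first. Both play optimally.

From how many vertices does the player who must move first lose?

3

Classify positions by backward induction: terminal positions (no move available) are L. From any other position, the mover wins iff some move reaches an L.
Every edge goes from a vertex to one that appears earlier in the order 6, 5, 3, 2, 1, 4, so processing vertices in that order labels each vertex after all of its successors.
6: no outgoing edge → L
5: reaches L-position 6 → W
3: reaches L-position 6 → W
2: only reaches 3(W), which is W → L
1: only reaches 3(W), which is W → L
4: reaches L-position 1 → W
The L vertices are 1, 2, 6; that is 3 in all.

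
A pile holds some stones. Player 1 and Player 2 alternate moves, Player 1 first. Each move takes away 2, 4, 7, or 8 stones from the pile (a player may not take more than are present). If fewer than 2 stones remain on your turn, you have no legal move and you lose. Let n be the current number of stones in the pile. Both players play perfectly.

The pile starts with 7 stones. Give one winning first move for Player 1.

Remove 7, leaving 0.

Label each position W (a win for the player to move) or L (a loss). A position with no legal move is L; any other position is W exactly when some move reaches an L, and L when every move reaches a W.
n=0: no move → L
n=1: no move → L
n=2: reaches L-position 0 → W
n=3: reaches L-position 1 → W
n=4: reaches L-position 0 → W
n=5: reaches L-position 1 → W
n=6: only reaches 4(W), 2(W), all W → L
n=7: reaches L-position 0 → W
From 7, the L positions reachable in one move are: 0.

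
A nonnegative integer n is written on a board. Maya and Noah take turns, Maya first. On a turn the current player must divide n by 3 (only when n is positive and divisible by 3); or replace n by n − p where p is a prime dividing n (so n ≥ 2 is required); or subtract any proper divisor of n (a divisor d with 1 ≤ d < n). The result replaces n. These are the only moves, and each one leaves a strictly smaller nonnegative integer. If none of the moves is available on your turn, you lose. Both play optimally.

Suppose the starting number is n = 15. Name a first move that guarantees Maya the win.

Compute win/loss labels from the base case upward. A position with no move is L. Any other position is W if it can reach an L in one move, else L.
n=0: no move → L
n=1: no move → L
n=2: W (go to 0, an L position)
n=3: W (go to 0, an L position)
n=4: L (options 2(W), 3(W) are all W)
n=5: W (go to 0, an L position)
n=6: W (go to 4, an L position)
n=7: W (go to 0, an L position)
n=8: W (go to 4, an L position)
n=9: L (options 3(W), 6(W), 8(W) are all W)
n=10: W (go to 9, an L position)
n=11: W (go to 0, an L position)
n=12: W (go to 4, an L position)
n=13: W (go to 0, an L position)
n=14: L (options 7(W), 12(W), 13(W) are all W)
n=15: W (go to 14, an L position)
From 15, the L positions reachable in one move are: 14.

Move to 14.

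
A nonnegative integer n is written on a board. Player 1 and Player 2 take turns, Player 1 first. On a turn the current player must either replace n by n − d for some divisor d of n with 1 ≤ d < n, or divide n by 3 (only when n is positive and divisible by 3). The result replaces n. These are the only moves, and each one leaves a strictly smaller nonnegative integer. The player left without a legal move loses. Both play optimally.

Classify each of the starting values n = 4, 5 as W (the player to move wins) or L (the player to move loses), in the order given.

4: L, 5: W

Compute win/loss labels from the base case upward. A position with no move is L. Any other position is W if it can reach an L in one move, else L.
n=0: no move → L
n=1: no move → L
n=2: can move to 1, which is L ⇒ W
n=3: can move to 1, which is L ⇒ W
n=4: moves to 2(W), 3(W); every one is W ⇒ L
n=5: can move to 4, which is L ⇒ W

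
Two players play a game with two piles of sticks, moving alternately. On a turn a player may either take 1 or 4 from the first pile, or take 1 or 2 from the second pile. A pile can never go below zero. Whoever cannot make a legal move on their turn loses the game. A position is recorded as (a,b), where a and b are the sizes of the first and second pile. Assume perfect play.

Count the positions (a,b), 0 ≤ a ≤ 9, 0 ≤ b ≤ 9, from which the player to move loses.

34

Classify positions by backward induction: terminal positions (no move available) are L. From any other position, the mover wins iff some move reaches an L.
Every move lowers a or b (never raises either), so fill the grid row by row in increasing a, and left to right within a row: each cell's successors are then already labelled.
      b=0  b=1  b=2  b=3  b=4  b=5  b=6  b=7  b=8  b=9
a=0:    L    W    W    L    W    W    L    W    W    L
a=1:    W    L    W    W    L    W    W    L    W    W
a=2:    L    W    W    L    W    W    L    W    W    L
a=3:    W    L    W    W    L    W    W    L    W    W
a=4:    W    W    L    W    W    L    W    W    L    W
a=5:    L    W    W    L    W    W    L    W    W    L
a=6:    W    L    W    W    L    W    W    L    W    W
a=7:    L    W    W    L    W    W    L    W    W    L
a=8:    W    L    W    W    L    W    W    L    W    W
a=9:    W    W    L    W    W    L    W    W    L    W
Cells with no legal move (terminal, hence L): (0,0).
The remaining L cells, each justified by listing all of its moves:
(0,3): only reaches (0,2)(W), (0,1)(W), all W → L
(0,6): only reaches (0,5)(W), (0,4)(W), all W → L
(0,9): only reaches (0,8)(W), (0,7)(W), all W → L
(1,1): only reaches (0,1)(W), (1,0)(W), all W → L
(1,4): only reaches (0,4)(W), (1,3)(W), (1,2)(W), all W → L
(1,7): only reaches (0,7)(W), (1,6)(W), (1,5)(W), all W → L
(2,0): only reaches (1,0)(W), which is W → L
(2,3): only reaches (1,3)(W), (2,2)(W), (2,1)(W), all W → L
(2,6): only reaches (1,6)(W), (2,5)(W), (2,4)(W), all W → L
(2,9): only reaches (1,9)(W), (2,8)(W), (2,7)(W), all W → L
(3,1): only reaches (2,1)(W), (3,0)(W), all W → L
(3,4): only reaches (2,4)(W), (3,3)(W), (3,2)(W), all W → L
(3,7): only reaches (2,7)(W), (3,6)(W), (3,5)(W), all W → L
(4,2): only reaches (3,2)(W), (0,2)(W), (4,1)(W), (4,0)(W), all W → L
(4,5): only reaches (3,5)(W), (0,5)(W), (4,4)(W), (4,3)(W), all W → L
(4,8): only reaches (3,8)(W), (0,8)(W), (4,7)(W), (4,6)(W), all W → L
(5,0): only reaches (4,0)(W), (1,0)(W), all W → L
(5,3): only reaches (4,3)(W), (1,3)(W), (5,2)(W), (5,1)(W), all W → L
(5,6): only reaches (4,6)(W), (1,6)(W), (5,5)(W), (5,4)(W), all W → L
(5,9): only reaches (4,9)(W), (1,9)(W), (5,8)(W), (5,7)(W), all W → L
(6,1): only reaches (5,1)(W), (2,1)(W), (6,0)(W), all W → L
(6,4): only reaches (5,4)(W), (2,4)(W), (6,3)(W), (6,2)(W), all W → L
(6,7): only reaches (5,7)(W), (2,7)(W), (6,6)(W), (6,5)(W), all W → L
(7,0): only reaches (6,0)(W), (3,0)(W), all W → L
(7,3): only reaches (6,3)(W), (3,3)(W), (7,2)(W), (7,1)(W), all W → L
(7,6): only reaches (6,6)(W), (3,6)(W), (7,5)(W), (7,4)(W), all W → L
(7,9): only reaches (6,9)(W), (3,9)(W), (7,8)(W), (7,7)(W), all W → L
(8,1): only reaches (7,1)(W), (4,1)(W), (8,0)(W), all W → L
(8,4): only reaches (7,4)(W), (4,4)(W), (8,3)(W), (8,2)(W), all W → L
(8,7): only reaches (7,7)(W), (4,7)(W), (8,6)(W), (8,5)(W), all W → L
(9,2): only reaches (8,2)(W), (5,2)(W), (9,1)(W), (9,0)(W), all W → L
(9,5): only reaches (8,5)(W), (5,5)(W), (9,4)(W), (9,3)(W), all W → L
(9,8): only reaches (8,8)(W), (5,8)(W), (9,7)(W), (9,6)(W), all W → L
Every other cell has at least one move into one of the L cells above, so it is W.
L cells per row: a=0: 4, a=1: 3, a=2: 4, a=3: 3, a=4: 3, a=5: 4, a=6: 3, a=7: 4, a=8: 3, a=9: 3; total 34.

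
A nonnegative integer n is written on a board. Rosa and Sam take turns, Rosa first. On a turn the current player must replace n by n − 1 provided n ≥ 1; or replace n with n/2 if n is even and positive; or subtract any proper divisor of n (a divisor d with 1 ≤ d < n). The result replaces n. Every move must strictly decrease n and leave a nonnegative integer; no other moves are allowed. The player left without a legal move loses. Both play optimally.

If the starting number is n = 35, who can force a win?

Positions with no move are L. A position that does have a move is losing for the player to move precisely when every available move leads to a winning position for the opponent. Fill in the labels:
n=0: no move → L
n=1: W (go to 0, an L position)
n=2: L (sole option 1(W) is W)
n=3: W (go to 2, an L position)
n=4: W (go to 2, an L position)
n=5: L (sole option 4(W) is W)
n=6: W (go to 5, an L position)
n=7: L (sole option 6(W) is W)
n=8: W (go to 7, an L position)
n=9: L (options 6(W), 8(W) are all W)
n=10: W (go to 5, an L position)
n=11: L (sole option 10(W) is W)
n=12: W (go to 9, an L position)
n=13: L (sole option 12(W) is W)
n=14: W (go to 7, an L position)
n=15: L (options 10(W), 12(W), 14(W) are all W)
n=16: W (go to 15, an L position)
n=17: L (sole option 16(W) is W)
n=18: W (go to 9, an L position)
n=19: L (sole option 18(W) is W)
n=20: W (go to 15, an L position)
n=21: L (options 14(W), 18(W), 20(W) are all W)
n=22: W (go to 11, an L position)
n=23: L (sole option 22(W) is W)
n=24: W (go to 21, an L position)
n=25: L (options 20(W), 24(W) are all W)
n=26: W (go to 13, an L position)
n=27: L (options 18(W), 24(W), 26(W) are all W)
n=28: W (go to 21, an L position)
n=29: L (sole option 28(W) is W)
n=30: W (go to 15, an L position)
n=31: L (sole option 30(W) is W)
n=32: W (go to 31, an L position)
n=33: L (options 22(W), 30(W), 32(W) are all W)
n=34: W (go to 17, an L position)
n=35: L (options 28(W), 30(W), 34(W) are all W)
Every move from 35 reaches a W position, so the mover loses.

Sam wins.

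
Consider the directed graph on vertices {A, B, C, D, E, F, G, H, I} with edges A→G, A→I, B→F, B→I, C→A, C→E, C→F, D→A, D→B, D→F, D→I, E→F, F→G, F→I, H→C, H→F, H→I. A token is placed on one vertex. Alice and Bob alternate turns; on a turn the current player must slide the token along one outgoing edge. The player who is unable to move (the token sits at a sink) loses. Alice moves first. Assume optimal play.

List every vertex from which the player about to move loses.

E, G, I

Compute win/loss labels from the base case upward. A position with no move is L. Any other position is W if it can reach an L in one move, else L.
Every edge goes from a vertex to one that appears earlier in the order I, G, F, E, A, B, C, D, H, so processing vertices in that order labels each vertex after all of its successors.
I: no outgoing edge → L
G: no outgoing edge → L
F: reaches L-position G → W
E: only reaches F(W), which is W → L
A: reaches L-position G → W
B: reaches L-position I → W
C: reaches L-position E → W
D: reaches L-position I → W
H: reaches L-position I → W
Reading off the rows marked L gives the requested list; there are 3 such vertices.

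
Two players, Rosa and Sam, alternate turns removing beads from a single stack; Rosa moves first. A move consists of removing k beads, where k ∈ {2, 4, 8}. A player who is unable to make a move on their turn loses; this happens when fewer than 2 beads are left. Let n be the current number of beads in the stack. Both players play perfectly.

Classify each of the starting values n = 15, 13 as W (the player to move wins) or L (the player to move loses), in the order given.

Compute win/loss labels from the base case upward. A position with no move is L. Any other position is W if it can reach an L in one move, else L.
n=0: no move → L
n=1: no move → L
n=2: W (go to 0, an L position)
n=3: W (go to 1, an L position)
n=4: W (go to 0, an L position)
n=5: W (go to 1, an L position)
n=6: L (options 4(W), 2(W) are all W)
n=7: L (options 5(W), 3(W) are all W)
n=8: W (go to 6, an L position)
n=9: W (go to 7, an L position)
n=10: W (go to 6, an L position)
n=11: W (go to 7, an L position)
n=12: L (options 10(W), 8(W), 4(W) are all W)
n=13: L (options 11(W), 9(W), 5(W) are all W)
n=14: W (go to 12, an L position)
n=15: W (go to 13, an L position)

15: W, 13: L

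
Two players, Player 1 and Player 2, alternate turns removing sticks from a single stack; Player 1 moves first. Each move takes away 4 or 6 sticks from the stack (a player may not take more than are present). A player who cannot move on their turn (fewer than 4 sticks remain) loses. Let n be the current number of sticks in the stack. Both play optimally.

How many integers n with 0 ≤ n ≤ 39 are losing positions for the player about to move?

16

Label each position W (a win for the player to move) or L (a loss). A position with no legal move is L; any other position is W exactly when some move reaches an L, and L when every move reaches a W.
n=0: no move → L
n=1: no move → L
n=2: no move → L
n=3: no move → L
n=4: reaches L-position 0 → W
n=5: reaches L-position 1 → W
n=6: reaches L-position 2 → W
n=7: reaches L-position 3 → W
n=8: reaches L-position 2 → W
n=9: reaches L-position 3 → W
n=10: only reaches 6(W), 4(W), all W → L
n=11: only reaches 7(W), 5(W), all W → L
n=12: only reaches 8(W), 6(W), all W → L
n=13: only reaches 9(W), 7(W), all W → L
n=14: reaches L-position 10 → W
n=15: reaches L-position 11 → W
n=16: reaches L-position 12 → W
n=17: reaches L-position 13 → W
n=18: reaches L-position 12 → W
n=19: reaches L-position 13 → W
n=20: only reaches 16(W), 14(W), all W → L
n=21: only reaches 17(W), 15(W), all W → L
n=22: only reaches 18(W), 16(W), all W → L
n=23: only reaches 19(W), 17(W), all W → L
n=24: reaches L-position 20 → W
n=25: reaches L-position 21 → W
n=26: reaches L-position 22 → W
n=27: reaches L-position 23 → W
n=28: reaches L-position 22 → W
n=29: reaches L-position 23 → W
n=30: only reaches 26(W), 24(W), all W → L
n=31: only reaches 27(W), 25(W), all W → L
n=32: only reaches 28(W), 26(W), all W → L
n=33: only reaches 29(W), 27(W), all W → L
n=34: reaches L-position 30 → W
n=35: reaches L-position 31 → W
n=36: reaches L-position 32 → W
n=37: reaches L-position 33 → W
n=38: reaches L-position 32 → W
n=39: reaches L-position 33 → W
L entries with 0 ≤ n ≤ 39: n = 0, 1, 2, 3, 10, 11, 12, 13, 20, 21, 22, 23, 30, 31, 32, 33; that makes 16.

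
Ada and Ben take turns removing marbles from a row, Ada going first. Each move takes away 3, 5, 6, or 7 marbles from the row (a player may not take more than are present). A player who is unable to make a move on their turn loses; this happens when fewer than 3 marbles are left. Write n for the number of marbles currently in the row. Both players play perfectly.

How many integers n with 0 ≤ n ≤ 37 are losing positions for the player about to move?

12

Compute win/loss labels from the base case upward. A position with no move is L. Any other position is W if it can reach an L in one move, else L.
n=0: no move → L
n=1: no move → L
n=2: no move → L
n=3: →0(L), so W
n=4: →1(L), so W
n=5: →2(L), so W
n=6: →1(L), so W
n=7: →2(L), so W
n=8: →2(L), so W
n=9: →2(L), so W
n=10: →7(W), 5(W), 4(W), 3(W) — all W, so L
n=11: →8(W), 6(W), 5(W), 4(W) — all W, so L
n=12: →9(W), 7(W), 6(W), 5(W) — all W, so L
n=13: →10(L), so W
n=14: →11(L), so W
n=15: →12(L), so W
n=16: →11(L), so W
n=17: →12(L), so W
n=18: →12(L), so W
n=19: →12(L), so W
n=20: →17(W), 15(W), 14(W), 13(W) — all W, so L
n=21: →18(W), 16(W), 15(W), 14(W) — all W, so L
n=22: →19(W), 17(W), 16(W), 15(W) — all W, so L
n=23: →20(L), so W
n=24: →21(L), so W
n=25: →22(L), so W
n=26: →21(L), so W
n=27: →22(L), so W
n=28: →22(L), so W
n=29: →22(L), so W
n=30: →27(W), 25(W), 24(W), 23(W) — all W, so L
n=31: →28(W), 26(W), 25(W), 24(W) — all W, so L
n=32: →29(W), 27(W), 26(W), 25(W) — all W, so L
n=33: →30(L), so W
n=34: →31(L), so W
n=35: →32(L), so W
n=36: →31(L), so W
n=37: →32(L), so W
L entries with 0 ≤ n ≤ 37: n = 0, 1, 2, 10, 11, 12, 20, 21, 22, 30, 31, 32; that makes 12.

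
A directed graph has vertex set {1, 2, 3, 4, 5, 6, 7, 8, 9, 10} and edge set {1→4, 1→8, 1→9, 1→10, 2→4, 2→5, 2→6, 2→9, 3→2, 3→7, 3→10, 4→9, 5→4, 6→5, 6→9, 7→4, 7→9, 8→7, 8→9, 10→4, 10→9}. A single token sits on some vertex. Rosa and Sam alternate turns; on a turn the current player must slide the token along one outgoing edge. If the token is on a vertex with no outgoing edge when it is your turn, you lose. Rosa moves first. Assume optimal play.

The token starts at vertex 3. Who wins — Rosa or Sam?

Sam wins.

Work bottom-up. With no move the player to move loses. Otherwise the position is W if at least one move leads to an L position for the opponent, and L if every move leads to a W.
Every edge goes from a vertex to one that appears earlier in the order 9, 4, 10, 5, 6, 2, 7, 8, 3, 1, so processing vertices in that order labels each vertex after all of its successors.
9: no outgoing edge → L
4: can move to 9, which is L ⇒ W
10: can move to 9, which is L ⇒ W
5: the only move is to 4(W), a W ⇒ L
6: can move to 5, which is L ⇒ W
2: can move to 5, which is L ⇒ W
7: can move to 9, which is L ⇒ W
8: can move to 9, which is L ⇒ W
3: moves to 7(W), 2(W), 10(W); every one is W ⇒ L
1: can move to 9, which is L ⇒ W
The starting position 3 is L: whatever Rosa does, the opponent receives a W position.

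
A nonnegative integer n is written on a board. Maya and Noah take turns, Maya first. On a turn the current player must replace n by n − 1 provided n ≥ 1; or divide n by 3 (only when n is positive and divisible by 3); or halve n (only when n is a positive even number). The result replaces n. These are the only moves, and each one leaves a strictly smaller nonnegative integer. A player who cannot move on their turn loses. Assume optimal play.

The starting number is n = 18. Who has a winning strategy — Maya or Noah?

Use the standard recursion: the mover loses at a terminal position; elsewhere, the mover wins exactly when some move hands the opponent an L position.
n=0: no move → L
n=1: →0(L), so W
n=2: →1(W) only, which is W, so L
n=3: →2(L), so W
n=4: →2(L), so W
n=5: →4(W) only, which is W, so L
n=6: →2(L), so W
n=7: →6(W) only, which is W, so L
n=8: →7(L), so W
n=9: →3(W), 8(W) — all W, so L
n=10: →5(L), so W
n=11: →10(W) only, which is W, so L
n=12: →11(L), so W
n=13: →12(W) only, which is W, so L
n=14: →7(L), so W
n=15: →5(L), so W
n=16: →8(W), 15(W) — all W, so L
n=17: →16(L), so W
n=18: →9(L), so W
From 18 Maya can move to 9, reaching an L position.

Maya wins.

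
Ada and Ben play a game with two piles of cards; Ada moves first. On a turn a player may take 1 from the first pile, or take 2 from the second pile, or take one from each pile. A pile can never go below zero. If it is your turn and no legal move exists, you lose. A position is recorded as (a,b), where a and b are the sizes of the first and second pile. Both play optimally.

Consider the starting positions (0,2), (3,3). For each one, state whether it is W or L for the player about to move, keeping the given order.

Classify positions by backward induction: terminal positions (no move available) are L. From any other position, the mover wins iff some move reaches an L.
No move ever increases a pile, so every position that can arise here has a ≤ 3 and b ≤ 3; it is enough to label the cells with 0 ≤ a ≤ 3 and 0 ≤ b ≤ 3.
Every move lowers a or b (never raises either), so fill the grid row by row in increasing a, and left to right within a row: each cell's successors are then already labelled.
      b=0  b=1  b=2  b=3
a=0:    L    L    W    W
a=1:    W    W    W    L
a=2:    L    L    W    W
a=3:    W    W    W    L
Cells with no legal move (terminal, hence L): (0,0), (0,1).
The remaining L cells, each justified by listing all of its moves:
(1,3): →(0,3)(W), (1,1)(W), (0,2)(W) — all W, so L
(2,0): →(1,0)(W) only, which is W, so L
(2,1): →(1,1)(W), (1,0)(W) — all W, so L
(3,3): →(2,3)(W), (3,1)(W), (2,2)(W) — all W, so L
Every other cell has at least one move into one of the L cells above, so it is W.
(0,2): the move to (0,0) reaches an L cell, so W
(3,3): one of the L cells justified above, so L

(0,2): W, (3,3): L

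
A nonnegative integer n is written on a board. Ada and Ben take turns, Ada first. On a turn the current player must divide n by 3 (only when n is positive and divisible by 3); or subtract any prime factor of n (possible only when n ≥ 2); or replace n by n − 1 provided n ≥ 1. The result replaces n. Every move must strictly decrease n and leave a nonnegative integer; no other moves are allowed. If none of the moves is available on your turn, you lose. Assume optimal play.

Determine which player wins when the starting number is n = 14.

Ben wins.

Compute win/loss labels from the base case upward. A position with no move is L. Any other position is W if it can reach an L in one move, else L.
n=0: no move → L
n=1: W (go to 0, an L position)
n=2: W (go to 0, an L position)
n=3: W (go to 0, an L position)
n=4: L (options 2(W), 3(W) are all W)
n=5: W (go to 0, an L position)
n=6: W (go to 4, an L position)
n=7: W (go to 0, an L position)
n=8: L (options 6(W), 7(W) are all W)
n=9: W (go to 8, an L position)
n=10: W (go to 8, an L position)
n=11: W (go to 0, an L position)
n=12: W (go to 4, an L position)
n=13: W (go to 0, an L position)
n=14: L (options 7(W), 12(W), 13(W) are all W)
The starting position 14 is L: whatever Ada does, the opponent receives a W position.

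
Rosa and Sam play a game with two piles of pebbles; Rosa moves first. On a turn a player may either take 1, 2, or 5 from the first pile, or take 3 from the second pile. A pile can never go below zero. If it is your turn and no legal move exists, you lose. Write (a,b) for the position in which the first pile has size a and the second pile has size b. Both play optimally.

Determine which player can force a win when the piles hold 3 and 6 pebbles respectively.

Build the W/L table. Terminal = L. A non-terminal position is W if it has a move to some L; otherwise it is L.
No move ever increases a pile, so every position that can arise here has a ≤ 3 and b ≤ 6; it is enough to label the cells with 0 ≤ a ≤ 3 and 0 ≤ b ≤ 6.
Every move lowers a or b (never raises either), so fill the grid row by row in increasing a, and left to right within a row: each cell's successors are then already labelled.
      b=0  b=1  b=2  b=3  b=4  b=5  b=6
a=0:    L    L    L    W    W    W    L
a=1:    W    W    W    L    L    L    W
a=2:    W    W    W    W    W    W    W
a=3:    L    L    L    W    W    W    L
Cells with no legal move (terminal, hence L): (0,0), (0,1), (0,2).
The remaining L cells, each justified by listing all of its moves:
(0,6): →(0,3)(W) only, which is W, so L
(1,3): →(0,3)(W), (1,0)(W) — all W, so L
(1,4): →(0,4)(W), (1,1)(W) — all W, so L
(1,5): →(0,5)(W), (1,2)(W) — all W, so L
(3,0): →(2,0)(W), (1,0)(W) — all W, so L
(3,1): →(2,1)(W), (1,1)(W) — all W, so L
(3,2): →(2,2)(W), (1,2)(W) — all W, so L
(3,6): →(2,6)(W), (1,6)(W), (3,3)(W) — all W, so L
Every other cell has at least one move into one of the L cells above, so it is W.
The starting position (3,6) is L: whatever Rosa does, the opponent receives a W position.

Sam wins.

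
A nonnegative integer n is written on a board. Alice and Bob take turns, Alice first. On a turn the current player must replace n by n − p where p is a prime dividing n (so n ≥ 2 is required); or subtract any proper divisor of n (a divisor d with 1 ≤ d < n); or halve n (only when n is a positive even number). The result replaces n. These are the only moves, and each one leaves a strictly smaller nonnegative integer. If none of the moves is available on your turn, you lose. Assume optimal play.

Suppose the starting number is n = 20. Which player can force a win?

Build the W/L table. Terminal = L. A non-terminal position is W if it has a move to some L; otherwise it is L.
n=0: no move → L
n=1: no move → L
n=2: can move to 0, which is L ⇒ W
n=3: can move to 0, which is L ⇒ W
n=4: moves to 2(W), 3(W); every one is W ⇒ L
n=5: can move to 0, which is L ⇒ W
n=6: can move to 4, which is L ⇒ W
n=7: can move to 0, which is L ⇒ W
n=8: can move to 4, which is L ⇒ W
n=9: moves to 6(W), 8(W); every one is W ⇒ L
n=10: can move to 9, which is L ⇒ W
n=11: can move to 0, which is L ⇒ W
n=12: can move to 9, which is L ⇒ W
n=13: can move to 0, which is L ⇒ W
n=14: moves to 7(W), 12(W), 13(W); every one is W ⇒ L
n=15: can move to 14, which is L ⇒ W
n=16: can move to 14, which is L ⇒ W
n=17: can move to 0, which is L ⇒ W
n=18: can move to 9, which is L ⇒ W
n=19: can move to 0, which is L ⇒ W
n=20: moves to 10(W), 15(W), 16(W), 18(W), 19(W); every one is W ⇒ L
The starting position 20 is L: whatever Alice does, the opponent receives a W position.

Bob wins.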